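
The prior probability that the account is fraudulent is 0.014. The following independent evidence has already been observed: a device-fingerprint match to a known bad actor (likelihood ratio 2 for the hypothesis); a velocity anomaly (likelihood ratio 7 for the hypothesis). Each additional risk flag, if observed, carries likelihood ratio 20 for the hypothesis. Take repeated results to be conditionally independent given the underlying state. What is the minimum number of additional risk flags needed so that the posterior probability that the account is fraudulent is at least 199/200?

Prior odds = 0.014/0.986 = 7/493.
Combined Bayes factor of the evidence already in hand = 2 × 7 = 14.
Odds after that evidence = (7/493) × 14 = 98/493.
Target odds = 0.995/0.005 = 199.
Need 20ⁿ ≥ 199 ÷ (98/493) = 98107/98.
20² = 400 falls short of 98107/98 but 20³ = 8000 reaches it, so n = 3.

3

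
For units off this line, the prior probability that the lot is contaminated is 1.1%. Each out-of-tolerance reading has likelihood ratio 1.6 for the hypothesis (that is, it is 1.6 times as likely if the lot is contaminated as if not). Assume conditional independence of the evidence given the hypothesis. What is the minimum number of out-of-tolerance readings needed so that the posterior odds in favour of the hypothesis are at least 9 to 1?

15

Prior odds = 0.011/0.989 = 11/989.
Likelihood ratio per out-of-tolerance reading = 1.6.
Target odds = 9.
Require 1.6ⁿ ≥ 9 ÷ (11/989) = 8901/11.
1.6¹⁴ ≈720.576 falls short of 8901/11 but 1.6¹⁵ ≈1152.92 reaches it, so n = 15.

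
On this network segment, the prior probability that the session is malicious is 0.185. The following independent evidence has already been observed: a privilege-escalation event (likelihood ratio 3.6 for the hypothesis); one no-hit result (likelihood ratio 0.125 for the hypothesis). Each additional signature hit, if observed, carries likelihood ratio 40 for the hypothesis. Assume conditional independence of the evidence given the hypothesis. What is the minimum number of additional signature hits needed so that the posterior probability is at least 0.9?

2

Prior odds = 0.185/0.815 = 37/163.
Combined Bayes factor of the evidence already in hand = 3.6 × 0.125 = 0.45.
Odds after that evidence = (37/163) × 0.45 = 333/3260.
Target odds = 0.9/0.1 = 9.
Need 40ⁿ ≥ 9 ÷ (333/3260) = 3260/37.
40¹ = 40 falls short of 3260/37 but 40² = 1600 reaches it, so n = 2.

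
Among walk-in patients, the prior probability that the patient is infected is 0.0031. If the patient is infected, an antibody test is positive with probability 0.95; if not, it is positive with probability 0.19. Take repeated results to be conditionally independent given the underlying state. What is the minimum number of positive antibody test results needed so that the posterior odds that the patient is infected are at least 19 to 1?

6

Prior odds: 0.0031 ÷ 0.9969 = 31/9969.
Likelihood ratio of a positive = 0.95/0.19 = 5.
Target odds = 19.
Require 5ⁿ ≥ 19 ÷ (31/9969) = 189411/31.
5⁵ = 3125 falls short of 189411/31 but 5⁶ = 15625 reaches it, so n = 6.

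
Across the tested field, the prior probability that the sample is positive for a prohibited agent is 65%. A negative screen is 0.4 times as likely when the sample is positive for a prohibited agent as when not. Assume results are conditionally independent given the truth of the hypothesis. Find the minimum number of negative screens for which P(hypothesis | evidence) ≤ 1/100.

6

Prior odds: 0.65 ÷ 0.35 = 13/7.
Likelihood ratio per negative screen = 0.4.
Target odds: 0.01 ÷ 0.99 = 1/99.
Require 0.4ⁿ ≤ 1/99 ÷ (13/7) = 7/1287.
0.4⁵ = 0.01024 is still above 7/1287 but 0.4⁶ = 64/15625 is at or below it, so n = 6.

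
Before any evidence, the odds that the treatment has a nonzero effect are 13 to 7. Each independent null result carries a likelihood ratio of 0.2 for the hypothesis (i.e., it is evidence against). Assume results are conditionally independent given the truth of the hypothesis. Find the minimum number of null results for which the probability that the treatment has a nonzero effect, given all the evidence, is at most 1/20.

3

Prior odds = 13/7.
Likelihood ratio per null result = 0.2.
Target posterior odds = 0.05/0.95 = 1/19.
Require 0.2ⁿ ≤ 1/19 ÷ (13/7) = 7/247.
0.2² = 0.04 is still above 7/247 but 0.2³ = 0.008 is at or below it, so n = 3.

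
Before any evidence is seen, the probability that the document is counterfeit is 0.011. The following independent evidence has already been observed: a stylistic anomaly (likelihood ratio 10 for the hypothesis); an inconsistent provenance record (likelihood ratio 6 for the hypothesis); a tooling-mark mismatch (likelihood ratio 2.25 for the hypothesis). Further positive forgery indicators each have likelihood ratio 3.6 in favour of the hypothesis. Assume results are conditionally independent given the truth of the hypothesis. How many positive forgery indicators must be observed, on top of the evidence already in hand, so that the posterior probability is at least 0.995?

4

Prior odds = 0.011/0.989 = 11/989.
Combined Bayes factor of the evidence already in hand = 10 × 6 × 2.25 = 135.
Odds after that evidence = (11/989) × 135 = 1485/989.
Target odds = 0.995/0.005 = 199.
Need 3.6ⁿ ≥ 199 ÷ (1485/989) = 196811/1485.
3.6³ = 46.656 falls short of 196811/1485 but 3.6⁴ = 167.9616 reaches it, so n = 4.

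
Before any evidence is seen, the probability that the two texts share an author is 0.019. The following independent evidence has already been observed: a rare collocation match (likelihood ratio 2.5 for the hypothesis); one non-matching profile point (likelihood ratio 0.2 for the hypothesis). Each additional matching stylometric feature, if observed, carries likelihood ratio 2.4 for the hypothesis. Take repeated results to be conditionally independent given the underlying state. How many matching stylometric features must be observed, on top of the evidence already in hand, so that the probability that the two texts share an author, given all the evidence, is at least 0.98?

Prior odds = 0.019/0.981 = 19/981.
Combined Bayes factor of the evidence already in hand = 2.5 × 0.2 = 0.5.
Odds after that evidence = (19/981) × 0.5 = 19/1962.
Target odds = 0.98/0.02 = 49.
Need 2.4ⁿ ≥ 49 ÷ (19/1962) = 96138/19.
2.4⁹ ≈2641.81 falls short of 96138/19 but 2.4¹⁰ ≈6340.34 reaches it, so n = 10.

10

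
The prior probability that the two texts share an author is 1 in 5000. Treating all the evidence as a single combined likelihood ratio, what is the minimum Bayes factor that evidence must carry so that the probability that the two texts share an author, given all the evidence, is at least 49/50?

Prior odds = 0.0002/0.9998 = 1/4999.
Target odds = 0.98/0.02 = 49.
Required Bayes factor = 49 ÷ (1/4999) = 244951.

244951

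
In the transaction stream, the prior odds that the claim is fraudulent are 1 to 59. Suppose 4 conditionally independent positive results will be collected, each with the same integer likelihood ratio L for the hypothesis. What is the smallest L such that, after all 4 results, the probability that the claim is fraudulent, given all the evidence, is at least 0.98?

8

Prior odds = 1/59.
Target odds = 0.98/0.02 = 49.
Need L⁴ ≥ 49 ÷ (1/59) = 2891.
7⁴ = 2401 < 2891 ≤ 4096 = 8⁴, so L = 8.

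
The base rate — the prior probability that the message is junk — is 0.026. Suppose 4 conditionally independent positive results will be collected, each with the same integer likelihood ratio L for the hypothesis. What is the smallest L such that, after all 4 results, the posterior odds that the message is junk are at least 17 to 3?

4

Prior odds = 0.026/0.974 = 13/487.
Target odds = 17/3.
Need L⁴ ≥ 17/3 ÷ (13/487) = 8279/39.
3⁴ = 81 < 8279/39 ≤ 256 = 4⁴, so L = 4.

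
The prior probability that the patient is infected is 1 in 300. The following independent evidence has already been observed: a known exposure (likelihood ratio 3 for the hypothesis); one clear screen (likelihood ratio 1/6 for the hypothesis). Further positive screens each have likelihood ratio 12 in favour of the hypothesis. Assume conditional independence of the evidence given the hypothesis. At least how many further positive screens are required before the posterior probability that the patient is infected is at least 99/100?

Prior odds = (1/300)/(299/300) = 1/299.
Combined Bayes factor of the evidence already in hand = 3 × (1/6) = 0.5.
Odds after that evidence = (1/299) × 0.5 = 1/598.
Target odds = 0.99/0.01 = 99.
Need 12ⁿ ≥ 99 ÷ (1/598) = 59202.
12⁴ = 20736 falls short of 59202 but 12⁵ = 248832 reaches it, so n = 5.

5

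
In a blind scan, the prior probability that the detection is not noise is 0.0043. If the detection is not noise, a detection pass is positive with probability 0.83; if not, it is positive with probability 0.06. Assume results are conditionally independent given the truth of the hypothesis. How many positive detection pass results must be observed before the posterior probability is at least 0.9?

3

Prior odds = 0.0043/0.9957 = 43/9957.
Likelihood ratio of a positive = 0.83/0.06 = 83/6.
Target odds: 0.9 ÷ 0.1 = 9.
Require (83/6)ⁿ ≥ 9 ÷ (43/9957) = 89613/43.
(83/6)² = 6889/36 falls short of 89613/43 but (83/6)³ = 571787/216 reaches it, so n = 3.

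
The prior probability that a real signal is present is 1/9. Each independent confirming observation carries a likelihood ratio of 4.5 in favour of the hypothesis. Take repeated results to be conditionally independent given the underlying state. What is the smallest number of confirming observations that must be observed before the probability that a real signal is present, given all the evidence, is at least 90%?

3

Prior odds = (1/9)/(8/9) = 0.125.
Likelihood ratio per confirming observation = 4.5.
Target odds: 0.9 ÷ 0.1 = 9.
Need 0.125 × 4.5ⁿ ≥ 9, i.e. 4.5ⁿ ≥ 72.
4.5² = 20.25 falls short of 72 but 4.5³ = 91.125 reaches it, so n = 3.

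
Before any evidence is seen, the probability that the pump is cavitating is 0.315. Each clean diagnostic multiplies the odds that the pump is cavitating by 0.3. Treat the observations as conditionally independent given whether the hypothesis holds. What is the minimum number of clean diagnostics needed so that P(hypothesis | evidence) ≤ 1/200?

4

Prior odds = 0.315/0.685 = 63/137.
Likelihood ratio per clean diagnostic = 0.3.
Target odds: 0.005 ÷ 0.995 = 1/199.
Need (63/137) × 0.3ⁿ ≤ 1/199, i.e. 0.3ⁿ ≤ 137/12537.
0.3³ = 0.027 is still above 137/12537 but 0.3⁴ = 0.0081 is at or below it, so n = 4.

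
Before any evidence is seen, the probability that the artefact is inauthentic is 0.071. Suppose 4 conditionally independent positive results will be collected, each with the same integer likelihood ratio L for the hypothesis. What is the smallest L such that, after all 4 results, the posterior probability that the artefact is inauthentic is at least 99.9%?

11

Prior odds = 0.071/0.929 = 71/929.
Target odds = 0.999/0.001 = 999.
Need L⁴ ≥ 999 ÷ (71/929) = 928071/71.
10⁴ = 10000 < 928071/71 ≤ 14641 = 11⁴, so L = 11.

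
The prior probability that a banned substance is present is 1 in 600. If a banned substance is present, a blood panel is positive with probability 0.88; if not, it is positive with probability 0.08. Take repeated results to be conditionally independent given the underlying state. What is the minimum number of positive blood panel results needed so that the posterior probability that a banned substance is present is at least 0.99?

5

Prior odds: (1/600) ÷ (599/600) = 1/599.
Likelihood ratio of a positive = 0.88/0.08 = 11.
Target odds: 0.99 ÷ 0.01 = 99.
Require 11ⁿ ≥ 99 ÷ (1/599) = 59301.
11⁴ = 14641 falls short of 59301 but 11⁵ = 161051 reaches it, so n = 5.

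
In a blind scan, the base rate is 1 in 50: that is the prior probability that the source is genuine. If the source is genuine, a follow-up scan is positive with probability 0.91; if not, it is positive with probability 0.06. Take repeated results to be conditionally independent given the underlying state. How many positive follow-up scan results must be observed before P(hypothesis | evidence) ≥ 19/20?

Prior odds: 0.02 ÷ 0.98 = 1/49.
Likelihood ratio of a positive = 0.91/0.06 = 91/6.
Target odds: 0.95 ÷ 0.05 = 19.
Need (1/49) × (91/6)ⁿ ≥ 19, i.e. (91/6)ⁿ ≥ 931.
(91/6)² = 8281/36 falls short of 931 but (91/6)³ = 753571/216 reaches it, so n = 3.

3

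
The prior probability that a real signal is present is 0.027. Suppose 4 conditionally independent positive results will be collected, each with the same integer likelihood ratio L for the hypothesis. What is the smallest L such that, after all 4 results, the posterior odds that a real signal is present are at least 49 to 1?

Prior odds = 0.027/0.973 = 27/973.
Target odds = 49.
Need L⁴ ≥ 49 ÷ (27/973) = 47677/27.
6⁴ = 1296 < 47677/27 ≤ 2401 = 7⁴, so L = 7.

7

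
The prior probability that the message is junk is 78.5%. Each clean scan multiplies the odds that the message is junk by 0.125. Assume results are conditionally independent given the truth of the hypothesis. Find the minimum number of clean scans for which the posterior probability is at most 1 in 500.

Prior odds: 0.785 ÷ 0.215 = 157/43.
Likelihood ratio per clean scan = 0.125.
Target odds: 0.002 ÷ 0.998 = 1/499.
Require 0.125ⁿ ≤ 1/499 ÷ (157/43) = 43/78343.
0.125³ = 0.001953125 is still above 43/78343 but 0.125⁴ = 1/4096 is at or below it, so n = 4.

4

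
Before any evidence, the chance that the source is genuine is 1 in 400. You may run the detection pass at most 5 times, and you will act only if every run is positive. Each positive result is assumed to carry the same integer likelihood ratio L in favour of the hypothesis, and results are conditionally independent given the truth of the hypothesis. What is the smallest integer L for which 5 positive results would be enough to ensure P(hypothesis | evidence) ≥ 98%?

Prior odds = 0.0025/0.9975 = 1/399.
Target odds = 0.98/0.02 = 49.
Need L⁵ ≥ 49 ÷ (1/399) = 19551.
7⁵ = 16807 < 19551 ≤ 32768 = 8⁵, so L = 8.

8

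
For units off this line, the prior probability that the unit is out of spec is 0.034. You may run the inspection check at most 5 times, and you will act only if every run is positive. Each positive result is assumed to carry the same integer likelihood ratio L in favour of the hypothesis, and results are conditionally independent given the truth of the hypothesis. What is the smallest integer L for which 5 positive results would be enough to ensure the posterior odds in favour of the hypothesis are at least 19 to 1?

Prior odds = 0.034/0.966 = 17/483.
Target odds = 19.
Need L⁵ ≥ 19 ÷ (17/483) = 9177/17.
3⁵ = 243 < 9177/17 ≤ 1024 = 4⁵, so L = 4.

4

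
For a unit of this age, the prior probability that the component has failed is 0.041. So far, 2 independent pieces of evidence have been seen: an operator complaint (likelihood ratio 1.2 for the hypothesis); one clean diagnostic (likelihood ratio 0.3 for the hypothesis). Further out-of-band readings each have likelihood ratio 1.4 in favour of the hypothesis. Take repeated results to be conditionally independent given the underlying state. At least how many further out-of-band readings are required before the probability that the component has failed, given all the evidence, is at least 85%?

18

Prior odds = 0.041/0.959 = 41/959.
Combined Bayes factor of the evidence already in hand = 1.2 × 0.3 = 0.36.
Odds after that evidence = (41/959) × 0.36 = 369/23975.
Target odds = 0.85/0.15 = 17/3.
Need 1.4ⁿ ≥ 17/3 ÷ (369/23975) = 407575/1107.
1.4¹⁷ ≈304.913 falls short of 407575/1107 but 1.4¹⁸ ≈426.879 reaches it, so n = 18.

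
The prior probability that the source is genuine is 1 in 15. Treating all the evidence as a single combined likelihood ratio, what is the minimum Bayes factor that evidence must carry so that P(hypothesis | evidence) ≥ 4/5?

Prior odds = (1/15)/(14/15) = 1/14.
Target odds = 0.8/0.2 = 4.
Required Bayes factor = 4 ÷ (1/14) = 56.

56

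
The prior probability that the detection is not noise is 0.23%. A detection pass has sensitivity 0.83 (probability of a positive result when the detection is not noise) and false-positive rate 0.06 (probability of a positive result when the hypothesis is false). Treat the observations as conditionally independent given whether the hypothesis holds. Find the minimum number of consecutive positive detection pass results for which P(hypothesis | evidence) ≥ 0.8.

3

Prior odds = 0.0023/0.9977 = 23/9977.
Likelihood ratio of a positive result = 0.83/0.06 = 83/6.
Target odds: 0.8 ÷ 0.2 = 4.
Require (83/6)ⁿ ≥ 4 ÷ (23/9977) = 39908/23.
(83/6)² = 6889/36 falls short of 39908/23 but (83/6)³ = 571787/216 reaches it, so n = 3.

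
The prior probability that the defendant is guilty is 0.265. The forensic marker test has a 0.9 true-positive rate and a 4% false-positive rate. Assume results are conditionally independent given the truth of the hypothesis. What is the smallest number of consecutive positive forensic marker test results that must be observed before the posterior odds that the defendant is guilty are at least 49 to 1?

2

Prior odds: 0.265 ÷ 0.735 = 53/147.
Likelihood ratio of a positive result = 0.9/0.04 = 22.5.
Target odds = 49.
Need (53/147) × 22.5ⁿ ≥ 49, i.e. 22.5ⁿ ≥ 7203/53.
22.5¹ = 22.5 falls short of 7203/53 but 22.5² = 506.25 reaches it, so n = 2.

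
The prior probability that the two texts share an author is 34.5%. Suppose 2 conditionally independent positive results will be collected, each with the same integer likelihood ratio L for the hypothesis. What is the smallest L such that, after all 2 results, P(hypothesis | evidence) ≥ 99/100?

Prior odds = 0.345/0.655 = 69/131.
Target odds = 0.99/0.01 = 99.
Need L² ≥ 99 ÷ (69/131) = 4323/23.
13² = 169 < 4323/23 ≤ 196 = 14², so L = 14.

14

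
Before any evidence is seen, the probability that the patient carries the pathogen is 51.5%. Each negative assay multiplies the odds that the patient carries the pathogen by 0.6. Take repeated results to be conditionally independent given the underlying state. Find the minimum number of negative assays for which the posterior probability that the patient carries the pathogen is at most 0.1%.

Prior odds = 0.515/0.485 = 103/97.
Likelihood ratio per negative assay = 0.6.
Target posterior odds = 0.001/0.999 = 1/999.
Need (103/97) × 0.6ⁿ ≤ 1/999, i.e. 0.6ⁿ ≤ 97/102897.
0.6¹³ ≈0.00130607 is still above 97/102897 but 0.6¹⁴ ≈0.000783642 is at or below it, so n = 14.

14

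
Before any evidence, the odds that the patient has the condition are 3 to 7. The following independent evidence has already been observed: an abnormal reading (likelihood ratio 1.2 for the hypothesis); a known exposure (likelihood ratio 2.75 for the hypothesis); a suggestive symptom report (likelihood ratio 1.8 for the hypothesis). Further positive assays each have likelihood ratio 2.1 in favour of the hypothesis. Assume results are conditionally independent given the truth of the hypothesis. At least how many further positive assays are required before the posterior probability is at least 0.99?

5

Prior odds = 3/7.
Combined Bayes factor of the evidence already in hand = 1.2 × 2.75 × 1.8 = 5.94.
Odds after that evidence = (3/7) × 5.94 = 891/350.
Target odds = 0.99/0.01 = 99.
Need 2.1ⁿ ≥ 99 ÷ (891/350) = 350/9.
2.1⁴ = 19.4481 falls short of 350/9 but 2.1⁵ = 4084101/100000 reaches it, so n = 5.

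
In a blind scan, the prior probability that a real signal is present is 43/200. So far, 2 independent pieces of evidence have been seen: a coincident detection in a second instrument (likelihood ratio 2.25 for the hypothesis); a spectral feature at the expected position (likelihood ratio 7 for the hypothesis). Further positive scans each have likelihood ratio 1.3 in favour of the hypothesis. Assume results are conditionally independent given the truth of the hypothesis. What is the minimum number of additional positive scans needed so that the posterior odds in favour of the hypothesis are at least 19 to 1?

6

Prior odds = 0.215/0.785 = 43/157.
Combined Bayes factor of the evidence already in hand = 2.25 × 7 = 15.75.
Odds after that evidence = (43/157) × 15.75 = 2709/628.
Target odds = 19.
Need 1.3ⁿ ≥ 19 ÷ (2709/628) = 11932/2709.
1.3⁵ = 371293/100000 falls short of 11932/2709 but 1.3⁶ = 4826809/1000000 reaches it, so n = 6.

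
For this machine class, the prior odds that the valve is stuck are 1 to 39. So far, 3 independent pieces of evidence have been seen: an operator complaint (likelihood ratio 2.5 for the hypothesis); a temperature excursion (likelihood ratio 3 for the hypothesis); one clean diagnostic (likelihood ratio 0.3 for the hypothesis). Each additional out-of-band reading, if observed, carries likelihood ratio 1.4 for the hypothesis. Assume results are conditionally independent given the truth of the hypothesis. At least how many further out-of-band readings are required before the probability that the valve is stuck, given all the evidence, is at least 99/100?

Prior odds = 1/39.
Combined Bayes factor of the evidence already in hand = 2.5 × 3 × 0.3 = 2.25.
Odds after that evidence = (1/39) × 2.25 = 3/52.
Target odds = 0.99/0.01 = 99.
Need 1.4ⁿ ≥ 99 ÷ (3/52) = 1716.
1.4²² ≈1639.9 falls short of 1716 but 1.4²³ ≈2295.86 reaches it, so n = 23.

23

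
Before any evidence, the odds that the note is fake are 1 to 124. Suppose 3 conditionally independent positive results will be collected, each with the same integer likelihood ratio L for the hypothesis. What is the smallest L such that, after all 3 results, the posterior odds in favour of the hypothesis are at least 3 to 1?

Prior odds = 1/124.
Target odds = 3.
Need L³ ≥ 3 ÷ (1/124) = 372.
7³ = 343 < 372 ≤ 512 = 8³, so L = 8.

8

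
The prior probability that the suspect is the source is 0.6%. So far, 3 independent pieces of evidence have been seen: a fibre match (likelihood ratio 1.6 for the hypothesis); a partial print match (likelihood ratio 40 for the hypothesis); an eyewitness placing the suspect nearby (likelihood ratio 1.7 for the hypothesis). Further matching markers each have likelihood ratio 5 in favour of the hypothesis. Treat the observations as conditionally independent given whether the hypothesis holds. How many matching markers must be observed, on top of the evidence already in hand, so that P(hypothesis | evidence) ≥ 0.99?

4

Prior odds = 0.006/0.994 = 3/497.
Combined Bayes factor of the evidence already in hand = 1.6 × 40 × 1.7 = 108.8.
Odds after that evidence = (3/497) × 108.8 = 1632/2485.
Target odds = 0.99/0.01 = 99.
Need 5ⁿ ≥ 99 ÷ (1632/2485) = 82005/544.
5³ = 125 falls short of 82005/544 but 5⁴ = 625 reaches it, so n = 4.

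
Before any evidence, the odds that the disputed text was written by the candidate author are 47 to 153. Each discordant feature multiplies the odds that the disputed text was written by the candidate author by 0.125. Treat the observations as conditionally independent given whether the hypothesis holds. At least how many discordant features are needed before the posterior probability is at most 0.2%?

3

Prior odds = 47/153.
Likelihood ratio per discordant feature = 0.125.
Target posterior odds = 0.002/0.998 = 1/499.
Need (47/153) × 0.125ⁿ ≤ 1/499, i.e. 0.125ⁿ ≤ 153/23453.
0.125² = 0.015625 is still above 153/23453 but 0.125³ = 0.001953125 is at or below it, so n = 3.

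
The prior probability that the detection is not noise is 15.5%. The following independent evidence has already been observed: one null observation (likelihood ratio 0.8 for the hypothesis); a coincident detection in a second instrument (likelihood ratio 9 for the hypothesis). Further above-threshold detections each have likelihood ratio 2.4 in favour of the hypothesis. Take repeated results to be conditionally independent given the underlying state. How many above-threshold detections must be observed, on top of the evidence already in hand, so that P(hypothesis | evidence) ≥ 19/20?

4

Prior odds = 0.155/0.845 = 31/169.
Combined Bayes factor of the evidence already in hand = 0.8 × 9 = 7.2.
Odds after that evidence = (31/169) × 7.2 = 1116/845.
Target odds = 0.95/0.05 = 19.
Need 2.4ⁿ ≥ 19 ÷ (1116/845) = 16055/1116.
2.4³ = 13.824 falls short of 16055/1116 but 2.4⁴ = 33.1776 reaches it, so n = 4.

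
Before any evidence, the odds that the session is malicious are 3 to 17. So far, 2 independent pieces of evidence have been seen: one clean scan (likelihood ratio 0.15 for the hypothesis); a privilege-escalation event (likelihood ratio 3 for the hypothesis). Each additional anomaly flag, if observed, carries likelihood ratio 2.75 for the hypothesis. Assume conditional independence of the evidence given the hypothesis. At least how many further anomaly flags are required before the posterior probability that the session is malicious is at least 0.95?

6

Prior odds = 3/17.
Combined Bayes factor of the evidence already in hand = 0.15 × 3 = 0.45.
Odds after that evidence = (3/17) × 0.45 = 27/340.
Target odds = 0.95/0.05 = 19.
Need 2.75ⁿ ≥ 19 ÷ (27/340) = 6460/27.
2.75⁵ = 161051/1024 falls short of 6460/27 but 2.75⁶ = 1771561/4096 reaches it, so n = 6.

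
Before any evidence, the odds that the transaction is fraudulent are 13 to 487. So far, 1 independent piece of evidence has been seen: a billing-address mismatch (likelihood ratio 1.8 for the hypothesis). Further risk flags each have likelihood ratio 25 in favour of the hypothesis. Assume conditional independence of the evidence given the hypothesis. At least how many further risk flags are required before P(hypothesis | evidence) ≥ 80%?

Prior odds = 13/487.
Bayes factor of the evidence already in hand = 1.8.
Odds after that evidence = (13/487) × 1.8 = 117/2435.
Target odds = 0.8/0.2 = 4.
Need 25ⁿ ≥ 4 ÷ (117/2435) = 9740/117.
25¹ = 25 falls short of 9740/117 but 25² = 625 reaches it, so n = 2.

2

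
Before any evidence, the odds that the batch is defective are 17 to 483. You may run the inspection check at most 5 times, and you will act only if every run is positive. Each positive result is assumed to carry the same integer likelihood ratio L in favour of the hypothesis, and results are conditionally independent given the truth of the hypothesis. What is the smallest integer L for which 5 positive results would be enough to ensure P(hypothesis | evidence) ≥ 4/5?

3

Prior odds = 17/483.
Target odds = 0.8/0.2 = 4.
Need L⁵ ≥ 4 ÷ (17/483) = 1932/17.
2⁵ = 32 < 1932/17 ≤ 243 = 3⁵, so L = 3.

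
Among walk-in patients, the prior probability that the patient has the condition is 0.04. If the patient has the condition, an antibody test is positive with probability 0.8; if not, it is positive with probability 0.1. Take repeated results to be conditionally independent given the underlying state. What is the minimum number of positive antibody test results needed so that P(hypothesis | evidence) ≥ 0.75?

Prior odds: 0.04 ÷ 0.96 = 1/24.
Likelihood ratio of a positive = 0.8/0.1 = 8.
Target odds: 0.75 ÷ 0.25 = 3.
Need (1/24) × 8ⁿ ≥ 3, i.e. 8ⁿ ≥ 72.
8² = 64 falls short of 72 but 8³ = 512 reaches it, so n = 3.

3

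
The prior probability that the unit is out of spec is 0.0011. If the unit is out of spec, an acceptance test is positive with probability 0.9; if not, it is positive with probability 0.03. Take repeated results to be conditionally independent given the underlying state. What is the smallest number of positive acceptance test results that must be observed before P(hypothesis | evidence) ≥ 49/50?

4

Prior odds: 0.0011 ÷ 0.9989 = 11/9989.
Likelihood ratio of a positive = 0.9/0.03 = 30.
Target posterior odds = 0.98/0.02 = 49.
Need (11/9989) × 30ⁿ ≥ 49, i.e. 30ⁿ ≥ 489461/11.
30³ = 27000 falls short of 489461/11 but 30⁴ = 810000 reaches it, so n = 4.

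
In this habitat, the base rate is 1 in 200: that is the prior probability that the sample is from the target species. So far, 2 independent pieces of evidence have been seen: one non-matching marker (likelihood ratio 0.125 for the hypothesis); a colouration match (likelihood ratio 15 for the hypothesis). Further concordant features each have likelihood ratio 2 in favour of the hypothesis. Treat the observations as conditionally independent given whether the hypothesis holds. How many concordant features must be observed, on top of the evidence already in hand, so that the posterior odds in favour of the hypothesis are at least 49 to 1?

13

Prior odds = 0.005/0.995 = 1/199.
Combined Bayes factor of the evidence already in hand = 0.125 × 15 = 1.875.
Odds after that evidence = (1/199) × 1.875 = 15/1592.
Target odds = 49.
Need 2ⁿ ≥ 49 ÷ (15/1592) = 78008/15.
2¹² = 4096 falls short of 78008/15 but 2¹³ = 8192 reaches it, so n = 13.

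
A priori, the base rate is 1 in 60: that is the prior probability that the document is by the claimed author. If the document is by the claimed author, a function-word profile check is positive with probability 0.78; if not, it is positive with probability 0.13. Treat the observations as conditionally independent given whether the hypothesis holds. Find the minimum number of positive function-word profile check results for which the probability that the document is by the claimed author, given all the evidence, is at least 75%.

Prior odds: (1/60) ÷ (59/60) = 1/59.
Likelihood ratio of a positive = 0.78/0.13 = 6.
Target odds: 0.75 ÷ 0.25 = 3.
Require 6ⁿ ≥ 3 ÷ (1/59) = 177.
6² = 36 falls short of 177 but 6³ = 216 reaches it, so n = 3.

3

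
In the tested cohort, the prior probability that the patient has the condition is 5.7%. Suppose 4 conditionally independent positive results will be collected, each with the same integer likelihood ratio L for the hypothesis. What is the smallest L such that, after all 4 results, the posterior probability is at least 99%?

Prior odds = 0.057/0.943 = 57/943.
Target odds = 0.99/0.01 = 99.
Need L⁴ ≥ 99 ÷ (57/943) = 31119/19.
6⁴ = 1296 < 31119/19 ≤ 2401 = 7⁴, so L = 7.

7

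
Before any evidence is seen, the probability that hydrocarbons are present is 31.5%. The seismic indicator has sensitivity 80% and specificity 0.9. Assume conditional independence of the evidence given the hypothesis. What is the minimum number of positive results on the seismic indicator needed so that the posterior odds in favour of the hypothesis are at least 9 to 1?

Prior odds = 0.315/0.685 = 63/137.
False-positive rate = 1 − 0.9 = 0.1; likelihood ratio of a positive = 0.8/0.1 = 8.
Target odds = 9.
Require 8ⁿ ≥ 9 ÷ (63/137) = 137/7.
8¹ = 8 falls short of 137/7 but 8² = 64 reaches it, so n = 2.

2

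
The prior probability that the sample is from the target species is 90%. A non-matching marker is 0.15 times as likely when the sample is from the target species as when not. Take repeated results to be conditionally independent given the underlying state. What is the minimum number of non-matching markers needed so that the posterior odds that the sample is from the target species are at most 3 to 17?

3

Prior odds = 0.9/0.1 = 9.
Likelihood ratio per non-matching marker = 0.15.
Target odds = 3/17.
Require 0.15ⁿ ≤ 3/17 ÷ 9 = 1/51.
0.15² = 0.0225 is still above 1/51 but 0.15³ = 0.003375 is at or below it, so n = 3.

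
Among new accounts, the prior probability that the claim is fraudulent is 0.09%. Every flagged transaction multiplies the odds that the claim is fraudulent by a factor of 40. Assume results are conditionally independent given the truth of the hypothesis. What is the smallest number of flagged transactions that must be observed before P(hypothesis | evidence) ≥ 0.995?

4

Prior odds: 0.0009 ÷ 0.9991 = 9/9991.
Likelihood ratio per flagged transaction = 40.
Target posterior odds = 0.995/0.005 = 199.
Require 40ⁿ ≥ 199 ÷ (9/9991) = 1988209/9.
40³ = 64000 falls short of 1988209/9 but 40⁴ = 2560000 reaches it, so n = 4.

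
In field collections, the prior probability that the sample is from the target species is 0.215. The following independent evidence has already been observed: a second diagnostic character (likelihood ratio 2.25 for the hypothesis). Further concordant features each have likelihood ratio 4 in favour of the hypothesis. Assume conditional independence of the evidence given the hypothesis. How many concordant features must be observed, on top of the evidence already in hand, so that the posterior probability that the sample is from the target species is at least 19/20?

Prior odds = 0.215/0.785 = 43/157.
Bayes factor of the evidence already in hand = 2.25.
Odds after that evidence = (43/157) × 2.25 = 387/628.
Target odds = 0.95/0.05 = 19.
Need 4ⁿ ≥ 19 ÷ (387/628) = 11932/387.
4² = 16 falls short of 11932/387 but 4³ = 64 reaches it, so n = 3.

3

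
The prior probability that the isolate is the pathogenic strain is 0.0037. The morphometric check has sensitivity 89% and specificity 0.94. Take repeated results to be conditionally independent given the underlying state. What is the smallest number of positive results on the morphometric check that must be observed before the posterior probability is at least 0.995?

5

Prior odds = 0.0037/0.9963 = 37/9963.
False-positive rate = 1 − 0.94 = 0.06; likelihood ratio of a positive = 0.89/0.06 = 89/6.
Target posterior odds = 0.995/0.005 = 199.
Require (89/6)ⁿ ≥ 199 ÷ (37/9963) = 1982637/37.
(89/6)⁴ = 62742241/1296 falls short of 1982637/37 but (89/6)⁵ ≈718115 reaches it, so n = 5.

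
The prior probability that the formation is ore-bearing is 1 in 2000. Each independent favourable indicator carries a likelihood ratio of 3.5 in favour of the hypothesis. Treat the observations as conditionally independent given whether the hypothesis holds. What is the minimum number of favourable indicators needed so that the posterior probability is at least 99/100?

Prior odds: 0.0005 ÷ 0.9995 = 1/1999.
Likelihood ratio per favourable indicator = 3.5.
Target posterior odds = 0.99/0.01 = 99.
Require 3.5ⁿ ≥ 99 ÷ (1/1999) = 197901.
3.5⁹ = 40353607/512 falls short of 197901 but 3.5¹⁰ = 282475249/1024 reaches it, so n = 10.

10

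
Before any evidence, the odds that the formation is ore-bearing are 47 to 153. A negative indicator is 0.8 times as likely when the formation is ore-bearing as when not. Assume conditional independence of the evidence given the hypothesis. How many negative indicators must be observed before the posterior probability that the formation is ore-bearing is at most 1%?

16

Prior odds = 47/153.
Likelihood ratio per negative indicator = 0.8.
Target posterior odds = 0.01/0.99 = 1/99.
Require 0.8ⁿ ≤ 1/99 ÷ (47/153) = 17/517.
0.8¹⁵ ≈0.0351844 is still above 17/517 but 0.8¹⁶ ≈0.0281475 is at or below it, so n = 16.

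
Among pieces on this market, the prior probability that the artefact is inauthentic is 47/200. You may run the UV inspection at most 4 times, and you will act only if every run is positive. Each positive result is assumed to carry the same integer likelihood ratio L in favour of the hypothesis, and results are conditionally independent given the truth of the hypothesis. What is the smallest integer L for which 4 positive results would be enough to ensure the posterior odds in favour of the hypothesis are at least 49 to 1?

4

Prior odds = 0.235/0.765 = 47/153.
Target odds = 49.
Need L⁴ ≥ 49 ÷ (47/153) = 7497/47.
3⁴ = 81 < 7497/47 ≤ 256 = 4⁴, so L = 4.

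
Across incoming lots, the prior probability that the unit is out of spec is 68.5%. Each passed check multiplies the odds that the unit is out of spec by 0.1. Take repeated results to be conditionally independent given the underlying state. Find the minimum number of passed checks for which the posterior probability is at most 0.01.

Prior odds = 0.685/0.315 = 137/63.
Likelihood ratio per passed check = 0.1.
Target odds: 0.01 ÷ 0.99 = 1/99.
Need (137/63) × 0.1ⁿ ≤ 1/99, i.e. 0.1ⁿ ≤ 7/1507.
0.1² = 0.01 is still above 7/1507 but 0.1³ = 0.001 is at or below it, so n = 3.

3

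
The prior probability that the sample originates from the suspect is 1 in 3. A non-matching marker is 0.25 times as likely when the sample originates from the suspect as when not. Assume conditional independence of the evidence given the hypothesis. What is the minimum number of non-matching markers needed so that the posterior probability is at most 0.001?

5

Prior odds = (1/3)/(2/3) = 0.5.
Likelihood ratio per non-matching marker = 0.25.
Target posterior odds = 0.001/0.999 = 1/999.
Require 0.25ⁿ ≤ 1/999 ÷ 0.5 = 2/999.
0.25⁴ = 0.00390625 is still above 2/999 but 0.25⁵ = 1/1024 is at or below it, so n = 5.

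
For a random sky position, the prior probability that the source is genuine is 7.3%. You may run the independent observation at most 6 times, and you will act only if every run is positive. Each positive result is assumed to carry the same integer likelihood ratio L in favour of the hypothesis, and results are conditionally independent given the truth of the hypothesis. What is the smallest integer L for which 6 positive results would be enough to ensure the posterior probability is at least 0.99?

4

Prior odds = 0.073/0.927 = 73/927.
Target odds = 0.99/0.01 = 99.
Need L⁶ ≥ 99 ÷ (73/927) = 91773/73.
3⁶ = 729 < 91773/73 ≤ 4096 = 4⁶, so L = 4.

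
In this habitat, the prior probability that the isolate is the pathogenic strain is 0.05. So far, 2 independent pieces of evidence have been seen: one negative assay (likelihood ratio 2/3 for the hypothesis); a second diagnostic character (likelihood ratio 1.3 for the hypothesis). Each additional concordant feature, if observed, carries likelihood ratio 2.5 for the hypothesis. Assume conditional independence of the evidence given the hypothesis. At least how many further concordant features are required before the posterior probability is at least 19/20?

Prior odds = 0.05/0.95 = 1/19.
Combined Bayes factor of the evidence already in hand = (2/3) × 1.3 = 13/15.
Odds after that evidence = (1/19) × 13/15 = 13/285.
Target odds = 0.95/0.05 = 19.
Need 2.5ⁿ ≥ 19 ÷ (13/285) = 5415/13.
2.5⁶ = 244.140625 falls short of 5415/13 but 2.5⁷ = 610.3515625 reaches it, so n = 7.

7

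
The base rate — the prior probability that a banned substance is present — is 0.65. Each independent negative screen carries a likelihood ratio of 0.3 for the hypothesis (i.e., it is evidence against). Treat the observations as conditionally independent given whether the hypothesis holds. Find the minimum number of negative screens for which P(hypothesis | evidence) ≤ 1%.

Prior odds: 0.65 ÷ 0.35 = 13/7.
Likelihood ratio per negative screen = 0.3.
Target odds: 0.01 ÷ 0.99 = 1/99.
Need (13/7) × 0.3ⁿ ≤ 1/99, i.e. 0.3ⁿ ≤ 7/1287.
0.3⁴ = 0.0081 is still above 7/1287 but 0.3⁵ = 243/100000 is at or below it, so n = 5.

5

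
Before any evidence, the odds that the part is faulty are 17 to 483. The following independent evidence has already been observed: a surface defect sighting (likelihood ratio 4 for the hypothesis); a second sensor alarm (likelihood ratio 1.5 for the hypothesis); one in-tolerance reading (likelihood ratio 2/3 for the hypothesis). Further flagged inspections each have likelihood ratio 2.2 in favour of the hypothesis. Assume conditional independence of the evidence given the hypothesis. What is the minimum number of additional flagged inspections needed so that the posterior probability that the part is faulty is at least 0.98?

Prior odds = 17/483.
Combined Bayes factor of the evidence already in hand = 4 × 1.5 × (2/3) = 4.
Odds after that evidence = (17/483) × 4 = 68/483.
Target odds = 0.98/0.02 = 49.
Need 2.2ⁿ ≥ 49 ÷ (68/483) = 23667/68.
2.2⁷ = 19487171/78125 falls short of 23667/68 but 2.2⁸ = 214358881/390625 reaches it, so n = 8.

8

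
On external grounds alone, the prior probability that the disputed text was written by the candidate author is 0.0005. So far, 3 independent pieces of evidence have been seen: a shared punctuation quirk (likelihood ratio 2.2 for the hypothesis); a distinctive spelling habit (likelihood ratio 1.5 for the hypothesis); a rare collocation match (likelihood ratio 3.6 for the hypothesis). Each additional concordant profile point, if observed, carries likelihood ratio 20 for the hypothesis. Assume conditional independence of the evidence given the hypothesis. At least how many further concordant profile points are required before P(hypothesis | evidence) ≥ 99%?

4

Prior odds = 0.0005/0.9995 = 1/1999.
Combined Bayes factor of the evidence already in hand = 2.2 × 1.5 × 3.6 = 11.88.
Odds after that evidence = (1/1999) × 11.88 = 297/49975.
Target odds = 0.99/0.01 = 99.
Need 20ⁿ ≥ 99 ÷ (297/49975) = 49975/3.
20³ = 8000 falls short of 49975/3 but 20⁴ = 160000 reaches it, so n = 4.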